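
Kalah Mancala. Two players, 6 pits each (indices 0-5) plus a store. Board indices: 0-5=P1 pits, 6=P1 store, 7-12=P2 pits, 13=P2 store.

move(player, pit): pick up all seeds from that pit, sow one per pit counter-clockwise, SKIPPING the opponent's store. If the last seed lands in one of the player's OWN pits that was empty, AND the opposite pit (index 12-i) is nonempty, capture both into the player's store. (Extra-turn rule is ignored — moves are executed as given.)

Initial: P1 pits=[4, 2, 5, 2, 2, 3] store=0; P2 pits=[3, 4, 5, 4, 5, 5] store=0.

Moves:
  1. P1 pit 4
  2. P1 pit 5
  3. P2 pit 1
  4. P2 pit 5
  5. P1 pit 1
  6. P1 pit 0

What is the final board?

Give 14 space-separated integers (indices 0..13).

Move 1: P1 pit4 -> P1=[4,2,5,2,0,4](1) P2=[3,4,5,4,5,5](0)
Move 2: P1 pit5 -> P1=[4,2,5,2,0,0](2) P2=[4,5,6,4,5,5](0)
Move 3: P2 pit1 -> P1=[4,2,5,2,0,0](2) P2=[4,0,7,5,6,6](1)
Move 4: P2 pit5 -> P1=[5,3,6,3,1,0](2) P2=[4,0,7,5,6,0](2)
Move 5: P1 pit1 -> P1=[5,0,7,4,2,0](2) P2=[4,0,7,5,6,0](2)
Move 6: P1 pit0 -> P1=[0,1,8,5,3,0](7) P2=[0,0,7,5,6,0](2)

Answer: 0 1 8 5 3 0 7 0 0 7 5 6 0 2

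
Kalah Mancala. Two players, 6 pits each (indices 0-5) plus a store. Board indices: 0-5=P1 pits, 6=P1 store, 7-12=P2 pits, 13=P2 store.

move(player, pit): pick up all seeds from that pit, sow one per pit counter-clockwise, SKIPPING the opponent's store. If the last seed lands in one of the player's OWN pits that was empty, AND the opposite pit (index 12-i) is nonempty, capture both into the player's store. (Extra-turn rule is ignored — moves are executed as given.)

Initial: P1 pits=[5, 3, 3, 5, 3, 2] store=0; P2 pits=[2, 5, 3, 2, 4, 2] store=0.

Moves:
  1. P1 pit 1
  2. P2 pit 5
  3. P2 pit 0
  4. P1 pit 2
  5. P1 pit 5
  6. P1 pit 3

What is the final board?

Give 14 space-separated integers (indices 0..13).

Answer: 6 0 0 0 6 1 3 2 8 5 3 4 0 1

Derivation:
Move 1: P1 pit1 -> P1=[5,0,4,6,4,2](0) P2=[2,5,3,2,4,2](0)
Move 2: P2 pit5 -> P1=[6,0,4,6,4,2](0) P2=[2,5,3,2,4,0](1)
Move 3: P2 pit0 -> P1=[6,0,4,6,4,2](0) P2=[0,6,4,2,4,0](1)
Move 4: P1 pit2 -> P1=[6,0,0,7,5,3](1) P2=[0,6,4,2,4,0](1)
Move 5: P1 pit5 -> P1=[6,0,0,7,5,0](2) P2=[1,7,4,2,4,0](1)
Move 6: P1 pit3 -> P1=[6,0,0,0,6,1](3) P2=[2,8,5,3,4,0](1)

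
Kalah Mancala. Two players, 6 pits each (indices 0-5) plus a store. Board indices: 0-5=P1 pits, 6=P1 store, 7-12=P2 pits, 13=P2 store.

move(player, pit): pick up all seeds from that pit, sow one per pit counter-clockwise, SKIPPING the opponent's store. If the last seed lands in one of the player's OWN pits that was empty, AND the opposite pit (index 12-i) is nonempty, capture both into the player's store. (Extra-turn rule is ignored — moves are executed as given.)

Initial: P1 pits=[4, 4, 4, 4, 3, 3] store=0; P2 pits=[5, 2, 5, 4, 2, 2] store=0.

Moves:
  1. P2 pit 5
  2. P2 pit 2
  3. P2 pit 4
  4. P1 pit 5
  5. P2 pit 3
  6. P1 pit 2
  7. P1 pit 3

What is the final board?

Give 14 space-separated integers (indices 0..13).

Move 1: P2 pit5 -> P1=[5,4,4,4,3,3](0) P2=[5,2,5,4,2,0](1)
Move 2: P2 pit2 -> P1=[6,4,4,4,3,3](0) P2=[5,2,0,5,3,1](2)
Move 3: P2 pit4 -> P1=[7,4,4,4,3,3](0) P2=[5,2,0,5,0,2](3)
Move 4: P1 pit5 -> P1=[7,4,4,4,3,0](1) P2=[6,3,0,5,0,2](3)
Move 5: P2 pit3 -> P1=[8,5,4,4,3,0](1) P2=[6,3,0,0,1,3](4)
Move 6: P1 pit2 -> P1=[8,5,0,5,4,1](2) P2=[6,3,0,0,1,3](4)
Move 7: P1 pit3 -> P1=[8,5,0,0,5,2](3) P2=[7,4,0,0,1,3](4)

Answer: 8 5 0 0 5 2 3 7 4 0 0 1 3 4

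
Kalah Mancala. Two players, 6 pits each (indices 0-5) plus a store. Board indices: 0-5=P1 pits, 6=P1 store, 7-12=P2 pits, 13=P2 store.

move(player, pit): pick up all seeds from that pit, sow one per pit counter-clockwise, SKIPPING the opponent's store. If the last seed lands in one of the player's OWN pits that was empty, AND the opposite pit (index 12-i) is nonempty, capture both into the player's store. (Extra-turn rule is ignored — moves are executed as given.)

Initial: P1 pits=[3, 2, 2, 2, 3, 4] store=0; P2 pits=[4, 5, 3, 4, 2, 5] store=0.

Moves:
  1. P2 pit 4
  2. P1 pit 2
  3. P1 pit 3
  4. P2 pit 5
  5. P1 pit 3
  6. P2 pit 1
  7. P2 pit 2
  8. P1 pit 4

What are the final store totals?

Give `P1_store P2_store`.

Answer: 2 4

Derivation:
Move 1: P2 pit4 -> P1=[3,2,2,2,3,4](0) P2=[4,5,3,4,0,6](1)
Move 2: P1 pit2 -> P1=[3,2,0,3,4,4](0) P2=[4,5,3,4,0,6](1)
Move 3: P1 pit3 -> P1=[3,2,0,0,5,5](1) P2=[4,5,3,4,0,6](1)
Move 4: P2 pit5 -> P1=[4,3,1,1,6,5](1) P2=[4,5,3,4,0,0](2)
Move 5: P1 pit3 -> P1=[4,3,1,0,7,5](1) P2=[4,5,3,4,0,0](2)
Move 6: P2 pit1 -> P1=[4,3,1,0,7,5](1) P2=[4,0,4,5,1,1](3)
Move 7: P2 pit2 -> P1=[4,3,1,0,7,5](1) P2=[4,0,0,6,2,2](4)
Move 8: P1 pit4 -> P1=[4,3,1,0,0,6](2) P2=[5,1,1,7,3,2](4)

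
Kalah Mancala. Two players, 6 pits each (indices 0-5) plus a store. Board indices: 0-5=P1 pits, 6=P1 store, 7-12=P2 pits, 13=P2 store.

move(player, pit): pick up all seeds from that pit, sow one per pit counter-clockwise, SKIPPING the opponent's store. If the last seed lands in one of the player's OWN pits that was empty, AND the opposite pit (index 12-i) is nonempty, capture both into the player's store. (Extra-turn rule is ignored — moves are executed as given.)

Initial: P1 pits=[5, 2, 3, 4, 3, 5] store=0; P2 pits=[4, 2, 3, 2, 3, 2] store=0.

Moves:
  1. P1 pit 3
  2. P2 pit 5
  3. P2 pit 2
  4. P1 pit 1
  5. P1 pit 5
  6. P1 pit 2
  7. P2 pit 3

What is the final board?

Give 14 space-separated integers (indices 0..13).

Move 1: P1 pit3 -> P1=[5,2,3,0,4,6](1) P2=[5,2,3,2,3,2](0)
Move 2: P2 pit5 -> P1=[6,2,3,0,4,6](1) P2=[5,2,3,2,3,0](1)
Move 3: P2 pit2 -> P1=[0,2,3,0,4,6](1) P2=[5,2,0,3,4,0](8)
Move 4: P1 pit1 -> P1=[0,0,4,1,4,6](1) P2=[5,2,0,3,4,0](8)
Move 5: P1 pit5 -> P1=[0,0,4,1,4,0](2) P2=[6,3,1,4,5,0](8)
Move 6: P1 pit2 -> P1=[0,0,0,2,5,1](3) P2=[6,3,1,4,5,0](8)
Move 7: P2 pit3 -> P1=[1,0,0,2,5,1](3) P2=[6,3,1,0,6,1](9)

Answer: 1 0 0 2 5 1 3 6 3 1 0 6 1 9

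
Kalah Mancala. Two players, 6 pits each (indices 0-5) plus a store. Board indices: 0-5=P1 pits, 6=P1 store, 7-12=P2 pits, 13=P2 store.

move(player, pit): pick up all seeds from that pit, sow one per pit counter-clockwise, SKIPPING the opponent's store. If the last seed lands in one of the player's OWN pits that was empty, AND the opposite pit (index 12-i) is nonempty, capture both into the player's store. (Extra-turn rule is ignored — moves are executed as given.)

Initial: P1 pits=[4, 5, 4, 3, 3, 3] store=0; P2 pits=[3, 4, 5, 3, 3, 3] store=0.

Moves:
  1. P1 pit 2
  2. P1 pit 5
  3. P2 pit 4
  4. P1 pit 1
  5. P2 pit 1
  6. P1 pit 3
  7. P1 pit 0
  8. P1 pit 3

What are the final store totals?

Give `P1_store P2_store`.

Answer: 4 2

Derivation:
Move 1: P1 pit2 -> P1=[4,5,0,4,4,4](1) P2=[3,4,5,3,3,3](0)
Move 2: P1 pit5 -> P1=[4,5,0,4,4,0](2) P2=[4,5,6,3,3,3](0)
Move 3: P2 pit4 -> P1=[5,5,0,4,4,0](2) P2=[4,5,6,3,0,4](1)
Move 4: P1 pit1 -> P1=[5,0,1,5,5,1](3) P2=[4,5,6,3,0,4](1)
Move 5: P2 pit1 -> P1=[5,0,1,5,5,1](3) P2=[4,0,7,4,1,5](2)
Move 6: P1 pit3 -> P1=[5,0,1,0,6,2](4) P2=[5,1,7,4,1,5](2)
Move 7: P1 pit0 -> P1=[0,1,2,1,7,3](4) P2=[5,1,7,4,1,5](2)
Move 8: P1 pit3 -> P1=[0,1,2,0,8,3](4) P2=[5,1,7,4,1,5](2)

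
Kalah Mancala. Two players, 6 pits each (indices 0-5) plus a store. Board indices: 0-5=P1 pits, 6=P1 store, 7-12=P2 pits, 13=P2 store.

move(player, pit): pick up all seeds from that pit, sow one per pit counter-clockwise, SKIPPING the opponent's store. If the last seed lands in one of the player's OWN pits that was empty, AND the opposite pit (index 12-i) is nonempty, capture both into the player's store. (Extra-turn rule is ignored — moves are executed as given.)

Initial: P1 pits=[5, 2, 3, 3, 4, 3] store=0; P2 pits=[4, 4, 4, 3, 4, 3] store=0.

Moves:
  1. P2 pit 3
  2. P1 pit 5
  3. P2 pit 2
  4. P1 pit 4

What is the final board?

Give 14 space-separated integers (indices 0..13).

Answer: 5 2 3 3 0 1 2 6 6 0 1 6 5 2

Derivation:
Move 1: P2 pit3 -> P1=[5,2,3,3,4,3](0) P2=[4,4,4,0,5,4](1)
Move 2: P1 pit5 -> P1=[5,2,3,3,4,0](1) P2=[5,5,4,0,5,4](1)
Move 3: P2 pit2 -> P1=[5,2,3,3,4,0](1) P2=[5,5,0,1,6,5](2)
Move 4: P1 pit4 -> P1=[5,2,3,3,0,1](2) P2=[6,6,0,1,6,5](2)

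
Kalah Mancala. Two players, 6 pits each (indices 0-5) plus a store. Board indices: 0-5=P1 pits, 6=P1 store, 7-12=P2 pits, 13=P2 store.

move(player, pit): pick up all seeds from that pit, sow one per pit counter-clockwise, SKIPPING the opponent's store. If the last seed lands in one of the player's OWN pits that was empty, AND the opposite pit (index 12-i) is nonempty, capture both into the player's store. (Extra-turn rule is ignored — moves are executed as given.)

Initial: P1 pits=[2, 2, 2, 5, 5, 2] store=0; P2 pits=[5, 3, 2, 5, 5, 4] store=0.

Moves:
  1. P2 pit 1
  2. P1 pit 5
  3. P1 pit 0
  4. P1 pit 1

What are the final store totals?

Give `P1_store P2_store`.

Answer: 1 0

Derivation:
Move 1: P2 pit1 -> P1=[2,2,2,5,5,2](0) P2=[5,0,3,6,6,4](0)
Move 2: P1 pit5 -> P1=[2,2,2,5,5,0](1) P2=[6,0,3,6,6,4](0)
Move 3: P1 pit0 -> P1=[0,3,3,5,5,0](1) P2=[6,0,3,6,6,4](0)
Move 4: P1 pit1 -> P1=[0,0,4,6,6,0](1) P2=[6,0,3,6,6,4](0)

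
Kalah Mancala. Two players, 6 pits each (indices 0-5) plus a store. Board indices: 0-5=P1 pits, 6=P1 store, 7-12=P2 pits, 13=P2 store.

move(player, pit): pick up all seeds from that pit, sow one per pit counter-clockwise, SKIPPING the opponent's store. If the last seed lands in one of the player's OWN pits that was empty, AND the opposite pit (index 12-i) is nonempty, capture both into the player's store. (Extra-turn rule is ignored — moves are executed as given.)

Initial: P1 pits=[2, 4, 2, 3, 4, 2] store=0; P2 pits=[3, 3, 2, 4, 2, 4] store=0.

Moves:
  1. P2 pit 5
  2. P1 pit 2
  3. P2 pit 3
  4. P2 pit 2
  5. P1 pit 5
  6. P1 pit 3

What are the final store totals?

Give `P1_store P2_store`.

Move 1: P2 pit5 -> P1=[3,5,3,3,4,2](0) P2=[3,3,2,4,2,0](1)
Move 2: P1 pit2 -> P1=[3,5,0,4,5,3](0) P2=[3,3,2,4,2,0](1)
Move 3: P2 pit3 -> P1=[4,5,0,4,5,3](0) P2=[3,3,2,0,3,1](2)
Move 4: P2 pit2 -> P1=[4,5,0,4,5,3](0) P2=[3,3,0,1,4,1](2)
Move 5: P1 pit5 -> P1=[4,5,0,4,5,0](1) P2=[4,4,0,1,4,1](2)
Move 6: P1 pit3 -> P1=[4,5,0,0,6,1](2) P2=[5,4,0,1,4,1](2)

Answer: 2 2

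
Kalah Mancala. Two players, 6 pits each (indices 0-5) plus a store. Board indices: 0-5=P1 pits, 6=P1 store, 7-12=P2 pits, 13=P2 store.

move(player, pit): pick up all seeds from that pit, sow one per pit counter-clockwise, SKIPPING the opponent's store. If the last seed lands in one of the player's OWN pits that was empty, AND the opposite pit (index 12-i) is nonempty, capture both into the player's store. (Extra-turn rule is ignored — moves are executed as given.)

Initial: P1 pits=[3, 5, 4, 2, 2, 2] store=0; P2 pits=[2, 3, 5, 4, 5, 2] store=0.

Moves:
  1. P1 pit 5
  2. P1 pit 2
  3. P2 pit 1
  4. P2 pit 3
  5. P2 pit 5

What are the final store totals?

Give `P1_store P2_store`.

Answer: 2 2

Derivation:
Move 1: P1 pit5 -> P1=[3,5,4,2,2,0](1) P2=[3,3,5,4,5,2](0)
Move 2: P1 pit2 -> P1=[3,5,0,3,3,1](2) P2=[3,3,5,4,5,2](0)
Move 3: P2 pit1 -> P1=[3,5,0,3,3,1](2) P2=[3,0,6,5,6,2](0)
Move 4: P2 pit3 -> P1=[4,6,0,3,3,1](2) P2=[3,0,6,0,7,3](1)
Move 5: P2 pit5 -> P1=[5,7,0,3,3,1](2) P2=[3,0,6,0,7,0](2)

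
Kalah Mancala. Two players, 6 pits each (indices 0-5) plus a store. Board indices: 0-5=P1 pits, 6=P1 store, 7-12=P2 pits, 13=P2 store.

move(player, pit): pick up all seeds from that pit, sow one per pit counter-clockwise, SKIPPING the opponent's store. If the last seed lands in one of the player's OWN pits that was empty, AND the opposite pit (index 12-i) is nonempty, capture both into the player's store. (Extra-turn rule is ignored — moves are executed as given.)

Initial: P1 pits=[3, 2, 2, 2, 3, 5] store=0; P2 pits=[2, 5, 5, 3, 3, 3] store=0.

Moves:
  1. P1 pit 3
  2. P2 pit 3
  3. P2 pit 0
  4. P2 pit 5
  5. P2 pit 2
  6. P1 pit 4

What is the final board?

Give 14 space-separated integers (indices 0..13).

Move 1: P1 pit3 -> P1=[3,2,2,0,4,6](0) P2=[2,5,5,3,3,3](0)
Move 2: P2 pit3 -> P1=[3,2,2,0,4,6](0) P2=[2,5,5,0,4,4](1)
Move 3: P2 pit0 -> P1=[3,2,2,0,4,6](0) P2=[0,6,6,0,4,4](1)
Move 4: P2 pit5 -> P1=[4,3,3,0,4,6](0) P2=[0,6,6,0,4,0](2)
Move 5: P2 pit2 -> P1=[5,4,3,0,4,6](0) P2=[0,6,0,1,5,1](3)
Move 6: P1 pit4 -> P1=[5,4,3,0,0,7](1) P2=[1,7,0,1,5,1](3)

Answer: 5 4 3 0 0 7 1 1 7 0 1 5 1 3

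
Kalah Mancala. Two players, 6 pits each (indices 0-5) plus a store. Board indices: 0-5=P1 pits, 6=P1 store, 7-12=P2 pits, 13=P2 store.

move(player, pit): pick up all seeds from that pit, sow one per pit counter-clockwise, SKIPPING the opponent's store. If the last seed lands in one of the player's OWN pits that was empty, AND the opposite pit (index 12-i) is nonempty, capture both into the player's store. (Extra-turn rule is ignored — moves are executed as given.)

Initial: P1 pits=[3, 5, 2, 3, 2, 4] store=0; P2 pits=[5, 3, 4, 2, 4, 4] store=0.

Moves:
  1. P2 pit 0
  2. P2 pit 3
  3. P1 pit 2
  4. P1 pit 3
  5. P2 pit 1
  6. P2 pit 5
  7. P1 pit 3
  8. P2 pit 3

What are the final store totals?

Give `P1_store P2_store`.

Move 1: P2 pit0 -> P1=[3,5,2,3,2,4](0) P2=[0,4,5,3,5,5](0)
Move 2: P2 pit3 -> P1=[3,5,2,3,2,4](0) P2=[0,4,5,0,6,6](1)
Move 3: P1 pit2 -> P1=[3,5,0,4,3,4](0) P2=[0,4,5,0,6,6](1)
Move 4: P1 pit3 -> P1=[3,5,0,0,4,5](1) P2=[1,4,5,0,6,6](1)
Move 5: P2 pit1 -> P1=[3,5,0,0,4,5](1) P2=[1,0,6,1,7,7](1)
Move 6: P2 pit5 -> P1=[4,6,1,1,5,6](1) P2=[1,0,6,1,7,0](2)
Move 7: P1 pit3 -> P1=[4,6,1,0,6,6](1) P2=[1,0,6,1,7,0](2)
Move 8: P2 pit3 -> P1=[4,6,1,0,6,6](1) P2=[1,0,6,0,8,0](2)

Answer: 1 2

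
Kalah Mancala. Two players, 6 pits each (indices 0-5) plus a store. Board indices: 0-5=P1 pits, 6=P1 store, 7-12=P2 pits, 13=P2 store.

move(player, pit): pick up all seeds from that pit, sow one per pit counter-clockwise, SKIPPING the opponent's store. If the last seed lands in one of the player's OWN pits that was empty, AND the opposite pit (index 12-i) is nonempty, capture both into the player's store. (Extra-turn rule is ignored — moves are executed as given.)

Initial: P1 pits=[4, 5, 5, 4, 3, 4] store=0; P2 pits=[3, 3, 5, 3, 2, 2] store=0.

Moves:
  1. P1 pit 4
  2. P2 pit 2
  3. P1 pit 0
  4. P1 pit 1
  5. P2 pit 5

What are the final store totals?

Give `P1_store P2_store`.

Answer: 2 2

Derivation:
Move 1: P1 pit4 -> P1=[4,5,5,4,0,5](1) P2=[4,3,5,3,2,2](0)
Move 2: P2 pit2 -> P1=[5,5,5,4,0,5](1) P2=[4,3,0,4,3,3](1)
Move 3: P1 pit0 -> P1=[0,6,6,5,1,6](1) P2=[4,3,0,4,3,3](1)
Move 4: P1 pit1 -> P1=[0,0,7,6,2,7](2) P2=[5,3,0,4,3,3](1)
Move 5: P2 pit5 -> P1=[1,1,7,6,2,7](2) P2=[5,3,0,4,3,0](2)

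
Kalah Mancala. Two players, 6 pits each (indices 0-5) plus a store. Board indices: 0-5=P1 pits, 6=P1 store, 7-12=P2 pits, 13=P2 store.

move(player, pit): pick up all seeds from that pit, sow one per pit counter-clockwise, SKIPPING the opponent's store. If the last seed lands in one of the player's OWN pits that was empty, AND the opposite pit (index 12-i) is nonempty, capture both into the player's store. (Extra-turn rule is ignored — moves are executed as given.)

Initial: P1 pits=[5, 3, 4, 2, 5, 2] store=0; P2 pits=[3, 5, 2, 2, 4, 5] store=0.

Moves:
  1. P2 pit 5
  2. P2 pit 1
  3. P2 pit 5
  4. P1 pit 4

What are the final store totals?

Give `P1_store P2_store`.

Move 1: P2 pit5 -> P1=[6,4,5,3,5,2](0) P2=[3,5,2,2,4,0](1)
Move 2: P2 pit1 -> P1=[6,4,5,3,5,2](0) P2=[3,0,3,3,5,1](2)
Move 3: P2 pit5 -> P1=[6,4,5,3,5,2](0) P2=[3,0,3,3,5,0](3)
Move 4: P1 pit4 -> P1=[6,4,5,3,0,3](1) P2=[4,1,4,3,5,0](3)

Answer: 1 3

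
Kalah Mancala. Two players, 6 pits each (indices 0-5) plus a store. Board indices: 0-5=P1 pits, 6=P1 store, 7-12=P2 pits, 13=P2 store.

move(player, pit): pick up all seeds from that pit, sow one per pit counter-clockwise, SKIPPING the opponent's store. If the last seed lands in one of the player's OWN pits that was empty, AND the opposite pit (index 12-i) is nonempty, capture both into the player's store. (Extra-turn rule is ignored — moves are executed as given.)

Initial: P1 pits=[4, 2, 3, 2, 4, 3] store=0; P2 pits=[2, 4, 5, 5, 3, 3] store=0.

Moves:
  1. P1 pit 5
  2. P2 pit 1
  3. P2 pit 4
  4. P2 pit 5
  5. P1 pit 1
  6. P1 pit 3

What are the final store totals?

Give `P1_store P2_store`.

Move 1: P1 pit5 -> P1=[4,2,3,2,4,0](1) P2=[3,5,5,5,3,3](0)
Move 2: P2 pit1 -> P1=[4,2,3,2,4,0](1) P2=[3,0,6,6,4,4](1)
Move 3: P2 pit4 -> P1=[5,3,3,2,4,0](1) P2=[3,0,6,6,0,5](2)
Move 4: P2 pit5 -> P1=[6,4,4,3,4,0](1) P2=[3,0,6,6,0,0](3)
Move 5: P1 pit1 -> P1=[6,0,5,4,5,0](5) P2=[0,0,6,6,0,0](3)
Move 6: P1 pit3 -> P1=[6,0,5,0,6,1](6) P2=[1,0,6,6,0,0](3)

Answer: 6 3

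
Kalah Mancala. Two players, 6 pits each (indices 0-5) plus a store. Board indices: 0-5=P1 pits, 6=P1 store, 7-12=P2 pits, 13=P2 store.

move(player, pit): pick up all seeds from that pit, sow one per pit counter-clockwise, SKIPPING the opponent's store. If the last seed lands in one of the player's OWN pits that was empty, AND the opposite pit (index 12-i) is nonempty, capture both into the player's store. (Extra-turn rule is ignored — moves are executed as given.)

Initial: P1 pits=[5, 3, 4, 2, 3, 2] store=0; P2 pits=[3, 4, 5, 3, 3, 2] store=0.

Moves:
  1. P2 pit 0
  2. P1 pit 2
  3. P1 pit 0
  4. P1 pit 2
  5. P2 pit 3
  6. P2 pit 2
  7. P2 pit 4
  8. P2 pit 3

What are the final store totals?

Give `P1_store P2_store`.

Answer: 1 10

Derivation:
Move 1: P2 pit0 -> P1=[5,3,4,2,3,2](0) P2=[0,5,6,4,3,2](0)
Move 2: P1 pit2 -> P1=[5,3,0,3,4,3](1) P2=[0,5,6,4,3,2](0)
Move 3: P1 pit0 -> P1=[0,4,1,4,5,4](1) P2=[0,5,6,4,3,2](0)
Move 4: P1 pit2 -> P1=[0,4,0,5,5,4](1) P2=[0,5,6,4,3,2](0)
Move 5: P2 pit3 -> P1=[1,4,0,5,5,4](1) P2=[0,5,6,0,4,3](1)
Move 6: P2 pit2 -> P1=[2,5,0,5,5,4](1) P2=[0,5,0,1,5,4](2)
Move 7: P2 pit4 -> P1=[3,6,1,5,5,4](1) P2=[0,5,0,1,0,5](3)
Move 8: P2 pit3 -> P1=[3,0,1,5,5,4](1) P2=[0,5,0,0,0,5](10)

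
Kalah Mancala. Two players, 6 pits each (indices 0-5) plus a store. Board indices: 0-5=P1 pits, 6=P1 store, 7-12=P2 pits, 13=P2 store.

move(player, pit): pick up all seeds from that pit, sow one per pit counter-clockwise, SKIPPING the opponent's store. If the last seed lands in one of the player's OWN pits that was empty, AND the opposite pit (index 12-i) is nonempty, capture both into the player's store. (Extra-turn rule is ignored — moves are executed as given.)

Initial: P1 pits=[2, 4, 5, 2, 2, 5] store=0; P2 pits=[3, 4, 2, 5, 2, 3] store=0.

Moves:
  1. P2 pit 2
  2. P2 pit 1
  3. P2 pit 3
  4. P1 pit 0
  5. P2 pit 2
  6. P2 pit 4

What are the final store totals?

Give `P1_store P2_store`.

Move 1: P2 pit2 -> P1=[2,4,5,2,2,5](0) P2=[3,4,0,6,3,3](0)
Move 2: P2 pit1 -> P1=[2,4,5,2,2,5](0) P2=[3,0,1,7,4,4](0)
Move 3: P2 pit3 -> P1=[3,5,6,3,2,5](0) P2=[3,0,1,0,5,5](1)
Move 4: P1 pit0 -> P1=[0,6,7,4,2,5](0) P2=[3,0,1,0,5,5](1)
Move 5: P2 pit2 -> P1=[0,6,0,4,2,5](0) P2=[3,0,0,0,5,5](9)
Move 6: P2 pit4 -> P1=[1,7,1,4,2,5](0) P2=[3,0,0,0,0,6](10)

Answer: 0 10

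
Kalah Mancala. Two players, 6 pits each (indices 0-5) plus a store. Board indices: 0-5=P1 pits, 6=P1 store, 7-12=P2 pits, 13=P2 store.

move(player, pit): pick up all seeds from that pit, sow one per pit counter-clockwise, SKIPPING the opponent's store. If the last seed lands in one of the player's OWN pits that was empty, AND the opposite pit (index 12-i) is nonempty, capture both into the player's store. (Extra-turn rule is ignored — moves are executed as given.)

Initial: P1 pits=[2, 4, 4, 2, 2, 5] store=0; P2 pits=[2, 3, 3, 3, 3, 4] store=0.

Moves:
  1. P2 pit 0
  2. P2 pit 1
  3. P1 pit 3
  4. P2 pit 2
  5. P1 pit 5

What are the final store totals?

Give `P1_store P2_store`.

Move 1: P2 pit0 -> P1=[2,4,4,2,2,5](0) P2=[0,4,4,3,3,4](0)
Move 2: P2 pit1 -> P1=[2,4,4,2,2,5](0) P2=[0,0,5,4,4,5](0)
Move 3: P1 pit3 -> P1=[2,4,4,0,3,6](0) P2=[0,0,5,4,4,5](0)
Move 4: P2 pit2 -> P1=[3,4,4,0,3,6](0) P2=[0,0,0,5,5,6](1)
Move 5: P1 pit5 -> P1=[3,4,4,0,3,0](1) P2=[1,1,1,6,6,6](1)

Answer: 1 1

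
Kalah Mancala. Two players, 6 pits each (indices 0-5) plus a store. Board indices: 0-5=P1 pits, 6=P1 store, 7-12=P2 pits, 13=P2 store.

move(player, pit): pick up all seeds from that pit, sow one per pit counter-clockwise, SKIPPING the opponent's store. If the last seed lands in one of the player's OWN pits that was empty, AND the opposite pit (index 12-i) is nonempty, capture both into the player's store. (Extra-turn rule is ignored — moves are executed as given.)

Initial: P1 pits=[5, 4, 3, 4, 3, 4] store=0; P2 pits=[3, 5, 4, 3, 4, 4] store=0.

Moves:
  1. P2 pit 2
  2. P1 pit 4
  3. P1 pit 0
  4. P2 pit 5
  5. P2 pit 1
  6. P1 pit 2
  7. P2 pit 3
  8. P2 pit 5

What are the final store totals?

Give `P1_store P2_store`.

Move 1: P2 pit2 -> P1=[5,4,3,4,3,4](0) P2=[3,5,0,4,5,5](1)
Move 2: P1 pit4 -> P1=[5,4,3,4,0,5](1) P2=[4,5,0,4,5,5](1)
Move 3: P1 pit0 -> P1=[0,5,4,5,1,6](1) P2=[4,5,0,4,5,5](1)
Move 4: P2 pit5 -> P1=[1,6,5,6,1,6](1) P2=[4,5,0,4,5,0](2)
Move 5: P2 pit1 -> P1=[1,6,5,6,1,6](1) P2=[4,0,1,5,6,1](3)
Move 6: P1 pit2 -> P1=[1,6,0,7,2,7](2) P2=[5,0,1,5,6,1](3)
Move 7: P2 pit3 -> P1=[2,7,0,7,2,7](2) P2=[5,0,1,0,7,2](4)
Move 8: P2 pit5 -> P1=[3,7,0,7,2,7](2) P2=[5,0,1,0,7,0](5)

Answer: 2 5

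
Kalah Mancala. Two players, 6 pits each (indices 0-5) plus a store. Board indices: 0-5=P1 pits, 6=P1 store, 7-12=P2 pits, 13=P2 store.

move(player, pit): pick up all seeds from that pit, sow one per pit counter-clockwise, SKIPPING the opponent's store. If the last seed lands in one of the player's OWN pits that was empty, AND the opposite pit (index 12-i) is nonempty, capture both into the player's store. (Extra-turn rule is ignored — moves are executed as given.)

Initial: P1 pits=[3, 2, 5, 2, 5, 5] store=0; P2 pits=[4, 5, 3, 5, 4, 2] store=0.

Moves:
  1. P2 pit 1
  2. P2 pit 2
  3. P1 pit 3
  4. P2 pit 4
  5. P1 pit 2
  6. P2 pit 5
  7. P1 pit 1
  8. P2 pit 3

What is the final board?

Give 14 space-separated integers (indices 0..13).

Move 1: P2 pit1 -> P1=[3,2,5,2,5,5](0) P2=[4,0,4,6,5,3](1)
Move 2: P2 pit2 -> P1=[3,2,5,2,5,5](0) P2=[4,0,0,7,6,4](2)
Move 3: P1 pit3 -> P1=[3,2,5,0,6,6](0) P2=[4,0,0,7,6,4](2)
Move 4: P2 pit4 -> P1=[4,3,6,1,6,6](0) P2=[4,0,0,7,0,5](3)
Move 5: P1 pit2 -> P1=[4,3,0,2,7,7](1) P2=[5,1,0,7,0,5](3)
Move 6: P2 pit5 -> P1=[5,4,1,3,7,7](1) P2=[5,1,0,7,0,0](4)
Move 7: P1 pit1 -> P1=[5,0,2,4,8,8](1) P2=[5,1,0,7,0,0](4)
Move 8: P2 pit3 -> P1=[6,1,3,5,8,8](1) P2=[5,1,0,0,1,1](5)

Answer: 6 1 3 5 8 8 1 5 1 0 0 1 1 5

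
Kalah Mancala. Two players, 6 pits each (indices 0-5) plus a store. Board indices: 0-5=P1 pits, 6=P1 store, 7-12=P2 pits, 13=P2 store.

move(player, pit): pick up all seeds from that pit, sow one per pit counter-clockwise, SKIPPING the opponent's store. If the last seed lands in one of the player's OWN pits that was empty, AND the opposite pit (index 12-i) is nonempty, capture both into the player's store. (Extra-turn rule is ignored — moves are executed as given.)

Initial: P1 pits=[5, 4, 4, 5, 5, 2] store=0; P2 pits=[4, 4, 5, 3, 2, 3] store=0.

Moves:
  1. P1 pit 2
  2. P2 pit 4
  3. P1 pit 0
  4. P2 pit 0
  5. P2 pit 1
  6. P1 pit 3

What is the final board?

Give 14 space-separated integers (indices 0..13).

Answer: 0 0 1 0 8 5 2 1 1 8 6 1 5 8

Derivation:
Move 1: P1 pit2 -> P1=[5,4,0,6,6,3](1) P2=[4,4,5,3,2,3](0)
Move 2: P2 pit4 -> P1=[5,4,0,6,6,3](1) P2=[4,4,5,3,0,4](1)
Move 3: P1 pit0 -> P1=[0,5,1,7,7,4](1) P2=[4,4,5,3,0,4](1)
Move 4: P2 pit0 -> P1=[0,0,1,7,7,4](1) P2=[0,5,6,4,0,4](7)
Move 5: P2 pit1 -> P1=[0,0,1,7,7,4](1) P2=[0,0,7,5,1,5](8)
Move 6: P1 pit3 -> P1=[0,0,1,0,8,5](2) P2=[1,1,8,6,1,5](8)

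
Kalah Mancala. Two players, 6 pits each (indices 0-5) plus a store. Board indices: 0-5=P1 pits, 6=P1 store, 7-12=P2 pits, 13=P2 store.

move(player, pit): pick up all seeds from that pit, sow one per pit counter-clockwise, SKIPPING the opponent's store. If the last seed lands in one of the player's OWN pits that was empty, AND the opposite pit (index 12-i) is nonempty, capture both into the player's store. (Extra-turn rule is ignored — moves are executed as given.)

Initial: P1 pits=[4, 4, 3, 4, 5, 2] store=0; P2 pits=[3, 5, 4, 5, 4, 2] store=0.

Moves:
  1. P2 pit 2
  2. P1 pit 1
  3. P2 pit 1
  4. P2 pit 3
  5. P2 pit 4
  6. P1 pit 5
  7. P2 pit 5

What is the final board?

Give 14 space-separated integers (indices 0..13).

Answer: 7 3 7 8 8 0 1 4 1 1 0 0 0 5

Derivation:
Move 1: P2 pit2 -> P1=[4,4,3,4,5,2](0) P2=[3,5,0,6,5,3](1)
Move 2: P1 pit1 -> P1=[4,0,4,5,6,3](0) P2=[3,5,0,6,5,3](1)
Move 3: P2 pit1 -> P1=[4,0,4,5,6,3](0) P2=[3,0,1,7,6,4](2)
Move 4: P2 pit3 -> P1=[5,1,5,6,6,3](0) P2=[3,0,1,0,7,5](3)
Move 5: P2 pit4 -> P1=[6,2,6,7,7,3](0) P2=[3,0,1,0,0,6](4)
Move 6: P1 pit5 -> P1=[6,2,6,7,7,0](1) P2=[4,1,1,0,0,6](4)
Move 7: P2 pit5 -> P1=[7,3,7,8,8,0](1) P2=[4,1,1,0,0,0](5)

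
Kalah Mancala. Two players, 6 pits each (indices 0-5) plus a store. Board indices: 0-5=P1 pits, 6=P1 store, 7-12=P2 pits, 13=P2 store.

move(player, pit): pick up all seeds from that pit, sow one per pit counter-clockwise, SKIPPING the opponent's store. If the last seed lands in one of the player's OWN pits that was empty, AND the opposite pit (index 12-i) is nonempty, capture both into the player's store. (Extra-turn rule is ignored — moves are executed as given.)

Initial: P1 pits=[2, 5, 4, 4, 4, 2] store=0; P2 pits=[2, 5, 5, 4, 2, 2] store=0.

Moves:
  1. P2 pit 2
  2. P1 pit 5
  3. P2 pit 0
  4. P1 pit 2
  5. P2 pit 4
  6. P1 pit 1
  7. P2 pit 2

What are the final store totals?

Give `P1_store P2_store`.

Answer: 3 2

Derivation:
Move 1: P2 pit2 -> P1=[3,5,4,4,4,2](0) P2=[2,5,0,5,3,3](1)
Move 2: P1 pit5 -> P1=[3,5,4,4,4,0](1) P2=[3,5,0,5,3,3](1)
Move 3: P2 pit0 -> P1=[3,5,4,4,4,0](1) P2=[0,6,1,6,3,3](1)
Move 4: P1 pit2 -> P1=[3,5,0,5,5,1](2) P2=[0,6,1,6,3,3](1)
Move 5: P2 pit4 -> P1=[4,5,0,5,5,1](2) P2=[0,6,1,6,0,4](2)
Move 6: P1 pit1 -> P1=[4,0,1,6,6,2](3) P2=[0,6,1,6,0,4](2)
Move 7: P2 pit2 -> P1=[4,0,1,6,6,2](3) P2=[0,6,0,7,0,4](2)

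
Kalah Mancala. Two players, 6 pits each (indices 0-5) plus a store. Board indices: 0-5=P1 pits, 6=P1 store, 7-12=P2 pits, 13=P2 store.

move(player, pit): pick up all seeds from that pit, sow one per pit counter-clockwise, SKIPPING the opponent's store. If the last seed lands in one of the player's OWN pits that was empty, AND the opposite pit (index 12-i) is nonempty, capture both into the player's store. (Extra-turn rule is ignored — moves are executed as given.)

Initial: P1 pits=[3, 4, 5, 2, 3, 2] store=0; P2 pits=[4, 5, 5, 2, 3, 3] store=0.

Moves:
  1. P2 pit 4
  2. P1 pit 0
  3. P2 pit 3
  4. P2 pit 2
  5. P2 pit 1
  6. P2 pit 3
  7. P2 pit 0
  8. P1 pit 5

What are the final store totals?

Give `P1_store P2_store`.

Answer: 1 3

Derivation:
Move 1: P2 pit4 -> P1=[4,4,5,2,3,2](0) P2=[4,5,5,2,0,4](1)
Move 2: P1 pit0 -> P1=[0,5,6,3,4,2](0) P2=[4,5,5,2,0,4](1)
Move 3: P2 pit3 -> P1=[0,5,6,3,4,2](0) P2=[4,5,5,0,1,5](1)
Move 4: P2 pit2 -> P1=[1,5,6,3,4,2](0) P2=[4,5,0,1,2,6](2)
Move 5: P2 pit1 -> P1=[1,5,6,3,4,2](0) P2=[4,0,1,2,3,7](3)
Move 6: P2 pit3 -> P1=[1,5,6,3,4,2](0) P2=[4,0,1,0,4,8](3)
Move 7: P2 pit0 -> P1=[1,5,6,3,4,2](0) P2=[0,1,2,1,5,8](3)
Move 8: P1 pit5 -> P1=[1,5,6,3,4,0](1) P2=[1,1,2,1,5,8](3)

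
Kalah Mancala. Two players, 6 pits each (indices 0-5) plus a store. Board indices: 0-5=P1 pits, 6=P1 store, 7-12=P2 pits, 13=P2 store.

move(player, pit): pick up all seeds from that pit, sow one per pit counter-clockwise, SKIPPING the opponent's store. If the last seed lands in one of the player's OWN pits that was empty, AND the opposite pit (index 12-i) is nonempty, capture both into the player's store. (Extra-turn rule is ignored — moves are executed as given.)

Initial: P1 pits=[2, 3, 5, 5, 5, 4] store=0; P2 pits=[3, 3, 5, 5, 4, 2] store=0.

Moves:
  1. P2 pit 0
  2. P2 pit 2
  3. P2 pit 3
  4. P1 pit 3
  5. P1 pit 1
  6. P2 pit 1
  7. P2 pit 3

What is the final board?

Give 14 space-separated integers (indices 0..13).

Answer: 4 0 7 1 7 6 2 1 0 2 0 8 5 3

Derivation:
Move 1: P2 pit0 -> P1=[2,3,5,5,5,4](0) P2=[0,4,6,6,4,2](0)
Move 2: P2 pit2 -> P1=[3,4,5,5,5,4](0) P2=[0,4,0,7,5,3](1)
Move 3: P2 pit3 -> P1=[4,5,6,6,5,4](0) P2=[0,4,0,0,6,4](2)
Move 4: P1 pit3 -> P1=[4,5,6,0,6,5](1) P2=[1,5,1,0,6,4](2)
Move 5: P1 pit1 -> P1=[4,0,7,1,7,6](2) P2=[1,5,1,0,6,4](2)
Move 6: P2 pit1 -> P1=[4,0,7,1,7,6](2) P2=[1,0,2,1,7,5](3)
Move 7: P2 pit3 -> P1=[4,0,7,1,7,6](2) P2=[1,0,2,0,8,5](3)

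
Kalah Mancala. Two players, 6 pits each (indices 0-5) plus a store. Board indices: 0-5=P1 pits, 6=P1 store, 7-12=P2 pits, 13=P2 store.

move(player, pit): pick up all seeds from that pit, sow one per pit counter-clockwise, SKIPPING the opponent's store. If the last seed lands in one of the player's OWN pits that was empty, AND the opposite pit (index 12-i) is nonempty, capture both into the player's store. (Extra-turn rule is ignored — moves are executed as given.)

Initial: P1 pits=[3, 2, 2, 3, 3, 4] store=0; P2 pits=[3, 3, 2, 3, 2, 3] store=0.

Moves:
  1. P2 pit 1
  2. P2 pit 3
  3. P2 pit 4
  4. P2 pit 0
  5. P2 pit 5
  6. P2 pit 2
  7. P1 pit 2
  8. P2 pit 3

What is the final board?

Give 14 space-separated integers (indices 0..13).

Move 1: P2 pit1 -> P1=[3,2,2,3,3,4](0) P2=[3,0,3,4,3,3](0)
Move 2: P2 pit3 -> P1=[4,2,2,3,3,4](0) P2=[3,0,3,0,4,4](1)
Move 3: P2 pit4 -> P1=[5,3,2,3,3,4](0) P2=[3,0,3,0,0,5](2)
Move 4: P2 pit0 -> P1=[5,3,0,3,3,4](0) P2=[0,1,4,0,0,5](5)
Move 5: P2 pit5 -> P1=[6,4,1,4,3,4](0) P2=[0,1,4,0,0,0](6)
Move 6: P2 pit2 -> P1=[6,4,1,4,3,4](0) P2=[0,1,0,1,1,1](7)
Move 7: P1 pit2 -> P1=[6,4,0,5,3,4](0) P2=[0,1,0,1,1,1](7)
Move 8: P2 pit3 -> P1=[6,4,0,5,3,4](0) P2=[0,1,0,0,2,1](7)

Answer: 6 4 0 5 3 4 0 0 1 0 0 2 1 7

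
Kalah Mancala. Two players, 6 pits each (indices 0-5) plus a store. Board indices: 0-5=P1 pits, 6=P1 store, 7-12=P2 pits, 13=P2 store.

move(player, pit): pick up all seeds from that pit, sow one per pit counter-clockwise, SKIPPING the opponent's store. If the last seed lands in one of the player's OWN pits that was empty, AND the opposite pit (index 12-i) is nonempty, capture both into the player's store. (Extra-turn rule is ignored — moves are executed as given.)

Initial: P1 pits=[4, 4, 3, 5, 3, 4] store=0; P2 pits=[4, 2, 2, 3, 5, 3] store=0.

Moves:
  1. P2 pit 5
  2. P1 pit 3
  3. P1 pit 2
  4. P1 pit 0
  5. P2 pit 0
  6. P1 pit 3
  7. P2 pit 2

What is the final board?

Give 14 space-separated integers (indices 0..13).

Answer: 0 6 1 0 7 8 1 0 4 0 5 7 2 1

Derivation:
Move 1: P2 pit5 -> P1=[5,5,3,5,3,4](0) P2=[4,2,2,3,5,0](1)
Move 2: P1 pit3 -> P1=[5,5,3,0,4,5](1) P2=[5,3,2,3,5,0](1)
Move 3: P1 pit2 -> P1=[5,5,0,1,5,6](1) P2=[5,3,2,3,5,0](1)
Move 4: P1 pit0 -> P1=[0,6,1,2,6,7](1) P2=[5,3,2,3,5,0](1)
Move 5: P2 pit0 -> P1=[0,6,1,2,6,7](1) P2=[0,4,3,4,6,1](1)
Move 6: P1 pit3 -> P1=[0,6,1,0,7,8](1) P2=[0,4,3,4,6,1](1)
Move 7: P2 pit2 -> P1=[0,6,1,0,7,8](1) P2=[0,4,0,5,7,2](1)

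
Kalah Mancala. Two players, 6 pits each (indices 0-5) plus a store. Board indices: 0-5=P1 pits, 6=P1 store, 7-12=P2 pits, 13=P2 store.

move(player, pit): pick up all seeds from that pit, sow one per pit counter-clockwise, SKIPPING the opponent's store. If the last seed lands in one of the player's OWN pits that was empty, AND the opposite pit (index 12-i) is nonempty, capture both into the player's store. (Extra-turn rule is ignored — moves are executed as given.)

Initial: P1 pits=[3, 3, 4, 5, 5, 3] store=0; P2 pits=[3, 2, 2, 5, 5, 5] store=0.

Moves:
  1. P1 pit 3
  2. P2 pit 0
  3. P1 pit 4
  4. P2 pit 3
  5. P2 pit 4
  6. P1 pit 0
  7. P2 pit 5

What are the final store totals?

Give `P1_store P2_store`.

Answer: 2 3

Derivation:
Move 1: P1 pit3 -> P1=[3,3,4,0,6,4](1) P2=[4,3,2,5,5,5](0)
Move 2: P2 pit0 -> P1=[3,3,4,0,6,4](1) P2=[0,4,3,6,6,5](0)
Move 3: P1 pit4 -> P1=[3,3,4,0,0,5](2) P2=[1,5,4,7,6,5](0)
Move 4: P2 pit3 -> P1=[4,4,5,1,0,5](2) P2=[1,5,4,0,7,6](1)
Move 5: P2 pit4 -> P1=[5,5,6,2,1,5](2) P2=[1,5,4,0,0,7](2)
Move 6: P1 pit0 -> P1=[0,6,7,3,2,6](2) P2=[1,5,4,0,0,7](2)
Move 7: P2 pit5 -> P1=[1,7,8,4,3,7](2) P2=[1,5,4,0,0,0](3)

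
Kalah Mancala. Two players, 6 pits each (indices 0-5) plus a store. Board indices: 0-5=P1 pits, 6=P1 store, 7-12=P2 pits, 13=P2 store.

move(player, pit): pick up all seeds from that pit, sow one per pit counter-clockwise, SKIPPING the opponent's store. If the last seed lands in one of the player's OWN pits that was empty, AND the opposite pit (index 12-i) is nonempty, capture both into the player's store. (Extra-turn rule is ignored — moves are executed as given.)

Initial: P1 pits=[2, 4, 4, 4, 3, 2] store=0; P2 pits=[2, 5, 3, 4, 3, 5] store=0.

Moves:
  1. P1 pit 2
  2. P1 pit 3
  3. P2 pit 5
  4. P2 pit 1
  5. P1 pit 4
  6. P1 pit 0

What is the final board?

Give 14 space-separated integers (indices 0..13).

Move 1: P1 pit2 -> P1=[2,4,0,5,4,3](1) P2=[2,5,3,4,3,5](0)
Move 2: P1 pit3 -> P1=[2,4,0,0,5,4](2) P2=[3,6,3,4,3,5](0)
Move 3: P2 pit5 -> P1=[3,5,1,1,5,4](2) P2=[3,6,3,4,3,0](1)
Move 4: P2 pit1 -> P1=[4,5,1,1,5,4](2) P2=[3,0,4,5,4,1](2)
Move 5: P1 pit4 -> P1=[4,5,1,1,0,5](3) P2=[4,1,5,5,4,1](2)
Move 6: P1 pit0 -> P1=[0,6,2,2,0,5](5) P2=[4,0,5,5,4,1](2)

Answer: 0 6 2 2 0 5 5 4 0 5 5 4 1 2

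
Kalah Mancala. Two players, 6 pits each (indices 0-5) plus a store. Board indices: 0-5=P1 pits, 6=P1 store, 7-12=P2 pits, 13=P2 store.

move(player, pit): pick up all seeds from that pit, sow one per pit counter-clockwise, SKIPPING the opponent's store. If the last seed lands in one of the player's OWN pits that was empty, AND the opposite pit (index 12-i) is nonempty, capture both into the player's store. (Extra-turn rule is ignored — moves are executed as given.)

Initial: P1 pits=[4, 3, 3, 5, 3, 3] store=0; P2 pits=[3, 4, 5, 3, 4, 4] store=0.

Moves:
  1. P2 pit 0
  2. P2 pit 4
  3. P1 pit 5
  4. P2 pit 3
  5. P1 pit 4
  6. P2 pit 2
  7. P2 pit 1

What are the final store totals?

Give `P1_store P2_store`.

Move 1: P2 pit0 -> P1=[4,3,3,5,3,3](0) P2=[0,5,6,4,4,4](0)
Move 2: P2 pit4 -> P1=[5,4,3,5,3,3](0) P2=[0,5,6,4,0,5](1)
Move 3: P1 pit5 -> P1=[5,4,3,5,3,0](1) P2=[1,6,6,4,0,5](1)
Move 4: P2 pit3 -> P1=[6,4,3,5,3,0](1) P2=[1,6,6,0,1,6](2)
Move 5: P1 pit4 -> P1=[6,4,3,5,0,1](2) P2=[2,6,6,0,1,6](2)
Move 6: P2 pit2 -> P1=[7,5,3,5,0,1](2) P2=[2,6,0,1,2,7](3)
Move 7: P2 pit1 -> P1=[8,5,3,5,0,1](2) P2=[2,0,1,2,3,8](4)

Answer: 2 4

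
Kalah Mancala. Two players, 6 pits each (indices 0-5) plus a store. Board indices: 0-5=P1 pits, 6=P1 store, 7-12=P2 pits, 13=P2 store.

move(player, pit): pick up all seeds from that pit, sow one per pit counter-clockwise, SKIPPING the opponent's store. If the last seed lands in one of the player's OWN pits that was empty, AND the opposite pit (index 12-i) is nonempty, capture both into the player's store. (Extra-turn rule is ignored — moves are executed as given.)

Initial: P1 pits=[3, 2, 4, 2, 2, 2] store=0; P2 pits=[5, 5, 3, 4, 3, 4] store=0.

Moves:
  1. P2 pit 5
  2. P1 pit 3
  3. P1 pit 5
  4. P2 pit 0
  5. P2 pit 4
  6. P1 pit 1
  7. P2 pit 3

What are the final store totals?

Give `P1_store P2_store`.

Answer: 1 4

Derivation:
Move 1: P2 pit5 -> P1=[4,3,5,2,2,2](0) P2=[5,5,3,4,3,0](1)
Move 2: P1 pit3 -> P1=[4,3,5,0,3,3](0) P2=[5,5,3,4,3,0](1)
Move 3: P1 pit5 -> P1=[4,3,5,0,3,0](1) P2=[6,6,3,4,3,0](1)
Move 4: P2 pit0 -> P1=[4,3,5,0,3,0](1) P2=[0,7,4,5,4,1](2)
Move 5: P2 pit4 -> P1=[5,4,5,0,3,0](1) P2=[0,7,4,5,0,2](3)
Move 6: P1 pit1 -> P1=[5,0,6,1,4,1](1) P2=[0,7,4,5,0,2](3)
Move 7: P2 pit3 -> P1=[6,1,6,1,4,1](1) P2=[0,7,4,0,1,3](4)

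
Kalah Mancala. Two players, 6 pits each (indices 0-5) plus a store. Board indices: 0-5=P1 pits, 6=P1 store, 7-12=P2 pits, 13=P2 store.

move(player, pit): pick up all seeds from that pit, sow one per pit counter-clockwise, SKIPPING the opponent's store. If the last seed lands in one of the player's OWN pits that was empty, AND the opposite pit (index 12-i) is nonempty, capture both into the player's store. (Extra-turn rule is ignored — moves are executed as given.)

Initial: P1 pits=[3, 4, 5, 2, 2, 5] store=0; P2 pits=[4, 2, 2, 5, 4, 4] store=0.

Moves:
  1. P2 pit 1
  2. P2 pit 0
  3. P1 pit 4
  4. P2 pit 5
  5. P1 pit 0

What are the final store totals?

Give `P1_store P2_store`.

Move 1: P2 pit1 -> P1=[3,4,5,2,2,5](0) P2=[4,0,3,6,4,4](0)
Move 2: P2 pit0 -> P1=[3,4,5,2,2,5](0) P2=[0,1,4,7,5,4](0)
Move 3: P1 pit4 -> P1=[3,4,5,2,0,6](1) P2=[0,1,4,7,5,4](0)
Move 4: P2 pit5 -> P1=[4,5,6,2,0,6](1) P2=[0,1,4,7,5,0](1)
Move 5: P1 pit0 -> P1=[0,6,7,3,0,6](3) P2=[0,0,4,7,5,0](1)

Answer: 3 1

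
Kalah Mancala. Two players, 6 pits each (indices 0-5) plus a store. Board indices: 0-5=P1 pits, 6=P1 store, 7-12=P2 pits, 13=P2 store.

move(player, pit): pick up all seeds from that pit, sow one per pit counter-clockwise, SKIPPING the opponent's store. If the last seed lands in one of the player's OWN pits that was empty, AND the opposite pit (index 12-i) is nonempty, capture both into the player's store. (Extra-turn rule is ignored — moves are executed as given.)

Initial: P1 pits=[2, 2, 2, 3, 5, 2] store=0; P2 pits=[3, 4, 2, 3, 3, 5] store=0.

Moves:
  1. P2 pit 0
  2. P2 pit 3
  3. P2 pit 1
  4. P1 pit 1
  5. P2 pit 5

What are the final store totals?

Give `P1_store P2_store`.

Move 1: P2 pit0 -> P1=[2,2,2,3,5,2](0) P2=[0,5,3,4,3,5](0)
Move 2: P2 pit3 -> P1=[3,2,2,3,5,2](0) P2=[0,5,3,0,4,6](1)
Move 3: P2 pit1 -> P1=[3,2,2,3,5,2](0) P2=[0,0,4,1,5,7](2)
Move 4: P1 pit1 -> P1=[3,0,3,4,5,2](0) P2=[0,0,4,1,5,7](2)
Move 5: P2 pit5 -> P1=[4,1,4,5,6,3](0) P2=[0,0,4,1,5,0](3)

Answer: 0 3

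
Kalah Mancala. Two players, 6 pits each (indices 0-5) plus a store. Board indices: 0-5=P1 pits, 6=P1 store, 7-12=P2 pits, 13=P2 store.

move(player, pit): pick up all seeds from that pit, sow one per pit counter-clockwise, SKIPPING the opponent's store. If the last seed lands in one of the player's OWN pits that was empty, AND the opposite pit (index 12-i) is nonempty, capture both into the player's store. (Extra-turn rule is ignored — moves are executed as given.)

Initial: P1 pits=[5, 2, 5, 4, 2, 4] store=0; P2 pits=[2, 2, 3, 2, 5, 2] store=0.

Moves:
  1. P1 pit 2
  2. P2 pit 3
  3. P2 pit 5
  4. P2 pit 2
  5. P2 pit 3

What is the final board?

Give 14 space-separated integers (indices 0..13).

Answer: 0 3 0 5 3 5 1 3 2 0 0 8 0 8

Derivation:
Move 1: P1 pit2 -> P1=[5,2,0,5,3,5](1) P2=[3,2,3,2,5,2](0)
Move 2: P2 pit3 -> P1=[5,2,0,5,3,5](1) P2=[3,2,3,0,6,3](0)
Move 3: P2 pit5 -> P1=[6,3,0,5,3,5](1) P2=[3,2,3,0,6,0](1)
Move 4: P2 pit2 -> P1=[0,3,0,5,3,5](1) P2=[3,2,0,1,7,0](8)
Move 5: P2 pit3 -> P1=[0,3,0,5,3,5](1) P2=[3,2,0,0,8,0](8)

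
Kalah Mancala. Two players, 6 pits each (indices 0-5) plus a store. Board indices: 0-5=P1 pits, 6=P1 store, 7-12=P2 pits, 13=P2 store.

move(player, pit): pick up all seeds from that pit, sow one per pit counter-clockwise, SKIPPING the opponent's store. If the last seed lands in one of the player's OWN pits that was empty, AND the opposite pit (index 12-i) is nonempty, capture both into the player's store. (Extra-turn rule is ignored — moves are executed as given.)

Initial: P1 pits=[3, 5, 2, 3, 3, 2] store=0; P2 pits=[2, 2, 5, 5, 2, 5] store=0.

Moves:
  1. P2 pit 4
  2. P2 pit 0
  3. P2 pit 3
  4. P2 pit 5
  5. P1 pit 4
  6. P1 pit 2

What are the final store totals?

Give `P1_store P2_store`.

Answer: 1 3

Derivation:
Move 1: P2 pit4 -> P1=[3,5,2,3,3,2](0) P2=[2,2,5,5,0,6](1)
Move 2: P2 pit0 -> P1=[3,5,2,3,3,2](0) P2=[0,3,6,5,0,6](1)
Move 3: P2 pit3 -> P1=[4,6,2,3,3,2](0) P2=[0,3,6,0,1,7](2)
Move 4: P2 pit5 -> P1=[5,7,3,4,4,3](0) P2=[0,3,6,0,1,0](3)
Move 5: P1 pit4 -> P1=[5,7,3,4,0,4](1) P2=[1,4,6,0,1,0](3)
Move 6: P1 pit2 -> P1=[5,7,0,5,1,5](1) P2=[1,4,6,0,1,0](3)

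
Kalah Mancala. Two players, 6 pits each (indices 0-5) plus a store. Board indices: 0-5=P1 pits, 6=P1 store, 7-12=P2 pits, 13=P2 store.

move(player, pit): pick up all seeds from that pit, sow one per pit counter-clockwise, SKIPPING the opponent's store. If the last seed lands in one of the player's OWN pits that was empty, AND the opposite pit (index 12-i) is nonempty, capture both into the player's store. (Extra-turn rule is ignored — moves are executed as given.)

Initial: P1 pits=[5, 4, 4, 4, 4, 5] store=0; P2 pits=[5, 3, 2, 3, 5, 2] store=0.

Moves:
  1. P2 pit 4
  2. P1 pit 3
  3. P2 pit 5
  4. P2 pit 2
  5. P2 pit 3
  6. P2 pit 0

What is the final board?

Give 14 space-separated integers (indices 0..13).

Move 1: P2 pit4 -> P1=[6,5,5,4,4,5](0) P2=[5,3,2,3,0,3](1)
Move 2: P1 pit3 -> P1=[6,5,5,0,5,6](1) P2=[6,3,2,3,0,3](1)
Move 3: P2 pit5 -> P1=[7,6,5,0,5,6](1) P2=[6,3,2,3,0,0](2)
Move 4: P2 pit2 -> P1=[7,0,5,0,5,6](1) P2=[6,3,0,4,0,0](9)
Move 5: P2 pit3 -> P1=[8,0,5,0,5,6](1) P2=[6,3,0,0,1,1](10)
Move 6: P2 pit0 -> P1=[8,0,5,0,5,6](1) P2=[0,4,1,1,2,2](11)

Answer: 8 0 5 0 5 6 1 0 4 1 1 2 2 11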